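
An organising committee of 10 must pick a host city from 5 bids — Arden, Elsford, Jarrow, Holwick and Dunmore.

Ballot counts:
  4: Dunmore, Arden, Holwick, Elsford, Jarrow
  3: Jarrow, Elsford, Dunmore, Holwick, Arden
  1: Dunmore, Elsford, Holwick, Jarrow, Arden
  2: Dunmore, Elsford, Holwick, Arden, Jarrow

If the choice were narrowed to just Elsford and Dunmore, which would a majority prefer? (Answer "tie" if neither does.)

Ballots ranking Elsford above Dunmore: 3.
Ballots ranking Dunmore above Elsford: 10 − 3 = 7.
Dunmore wins the head-to-head 7–3.

Dunmore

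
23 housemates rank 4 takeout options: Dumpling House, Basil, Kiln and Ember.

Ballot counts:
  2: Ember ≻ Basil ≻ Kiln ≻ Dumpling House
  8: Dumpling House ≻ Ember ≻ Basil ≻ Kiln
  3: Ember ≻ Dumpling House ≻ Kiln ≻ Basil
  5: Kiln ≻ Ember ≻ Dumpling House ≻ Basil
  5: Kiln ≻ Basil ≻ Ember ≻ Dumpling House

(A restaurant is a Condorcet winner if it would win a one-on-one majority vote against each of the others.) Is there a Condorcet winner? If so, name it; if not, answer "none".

Ember

Check each pair by majority over 23 ballots:
Dumpling House vs Basil: Dumpling House is ranked higher on 8+3+5 = 16 ballots, Basil on 7. Dumpling House wins 16–7.
Dumpling House vs Kiln: Dumpling House preferred on 8+3 = 11 ballots; Kiln wins 12–11.
Dumpling House–Ember: Ember 15–8.
Basil–Kiln: Kiln 13–10.
Basil vs Ember: Ember, 18–5.
Kiln vs Ember: Ember wins 13–10.
Only Ember has no losses; Ember is the Condorcet winner.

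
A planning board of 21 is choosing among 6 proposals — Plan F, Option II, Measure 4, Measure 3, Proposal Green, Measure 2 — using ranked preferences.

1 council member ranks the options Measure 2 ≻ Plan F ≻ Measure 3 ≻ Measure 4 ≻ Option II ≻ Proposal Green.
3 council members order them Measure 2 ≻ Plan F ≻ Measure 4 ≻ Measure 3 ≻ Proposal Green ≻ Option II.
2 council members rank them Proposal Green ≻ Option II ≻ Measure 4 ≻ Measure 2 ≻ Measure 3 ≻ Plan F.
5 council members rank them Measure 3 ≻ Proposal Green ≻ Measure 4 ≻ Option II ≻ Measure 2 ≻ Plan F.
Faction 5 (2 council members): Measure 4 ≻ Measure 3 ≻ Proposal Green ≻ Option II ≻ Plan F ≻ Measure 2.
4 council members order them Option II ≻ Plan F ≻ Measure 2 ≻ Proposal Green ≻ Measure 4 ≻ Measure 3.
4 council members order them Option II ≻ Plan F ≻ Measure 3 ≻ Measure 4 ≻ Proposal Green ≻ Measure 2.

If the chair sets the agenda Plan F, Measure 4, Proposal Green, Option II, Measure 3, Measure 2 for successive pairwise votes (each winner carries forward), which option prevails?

Round 1: Plan F vs Measure 4 — 12–9, Plan F advances.
Round 2: Plan F vs Proposal Green — 12–9, Plan F advances.
Round 3: Plan F vs Option II — 4–17, Option II advances.
Round 4: Option II vs Measure 3 — 10–11, Measure 3 advances.
Round 5: Measure 3 vs Measure 2 — 11–10, Measure 3 advances.
The agenda winner is Measure 3.

Measure 3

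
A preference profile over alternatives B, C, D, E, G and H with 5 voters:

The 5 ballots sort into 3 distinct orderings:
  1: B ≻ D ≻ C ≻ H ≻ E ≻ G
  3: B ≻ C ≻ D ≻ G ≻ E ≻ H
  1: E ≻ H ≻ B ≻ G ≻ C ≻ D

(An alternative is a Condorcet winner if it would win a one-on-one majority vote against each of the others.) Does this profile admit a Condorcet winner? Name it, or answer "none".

B

Head-to-head results (5 voters):
B vs C: B, 5–0.
B–D: B 5–0.
B vs E: B, 4–1.
B vs G: B, 5–0.
B vs H: B, 4–1.
C vs D: C wins 4–1.
C–E: C 4–1.
C–G: C 4–1.
C–H: C 4–1.
D vs E: D wins 4–1.
D–G: D 4–1.
D vs H: D, 4–1.
E–G: G 3–2.
E vs H: E wins 4–1.
G vs H: G, 3–2.
B defeats every rival head-to-head and is the Condorcet winner.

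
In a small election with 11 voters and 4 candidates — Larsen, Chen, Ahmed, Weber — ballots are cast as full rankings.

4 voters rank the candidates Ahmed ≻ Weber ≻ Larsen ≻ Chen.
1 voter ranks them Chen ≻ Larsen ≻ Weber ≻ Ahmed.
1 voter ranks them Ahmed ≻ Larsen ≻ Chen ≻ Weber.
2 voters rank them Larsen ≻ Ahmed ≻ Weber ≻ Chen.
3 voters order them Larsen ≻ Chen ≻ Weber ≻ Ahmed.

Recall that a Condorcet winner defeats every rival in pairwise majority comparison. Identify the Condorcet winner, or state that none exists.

Larsen

Head-to-head results (11 voters):
Larsen vs Chen: Larsen is ranked higher on 4+1+2+3 = 10 ballots, Chen on 1. Larsen wins 10–1.
Larsen vs Ahmed: Larsen, 6–5.
Larsen vs Weber: Larsen wins 7–4.
Chen vs Ahmed: Chen is ranked higher on 1+3 = 4 ballots, Ahmed on 7. Ahmed wins 7–4.
Chen vs Weber: Chen preferred on 1+1+3 = 5 ballots; Weber wins 6–5.
Ahmed vs Weber: Ahmed, 7–4.
Larsen defeats every rival head-to-head and is the Condorcet winner.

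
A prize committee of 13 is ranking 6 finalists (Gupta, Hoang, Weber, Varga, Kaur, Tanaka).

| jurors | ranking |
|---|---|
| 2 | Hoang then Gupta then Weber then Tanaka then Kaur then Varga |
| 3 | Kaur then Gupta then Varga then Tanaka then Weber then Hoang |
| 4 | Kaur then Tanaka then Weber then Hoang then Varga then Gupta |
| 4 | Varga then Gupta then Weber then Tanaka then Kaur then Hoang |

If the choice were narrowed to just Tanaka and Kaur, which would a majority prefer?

Kaur

Ballots ranking Tanaka above Kaur: 2 + 4 = 6.
Ballots ranking Kaur above Tanaka: 13 − 6 = 7.
Kaur wins the head-to-head 7–6.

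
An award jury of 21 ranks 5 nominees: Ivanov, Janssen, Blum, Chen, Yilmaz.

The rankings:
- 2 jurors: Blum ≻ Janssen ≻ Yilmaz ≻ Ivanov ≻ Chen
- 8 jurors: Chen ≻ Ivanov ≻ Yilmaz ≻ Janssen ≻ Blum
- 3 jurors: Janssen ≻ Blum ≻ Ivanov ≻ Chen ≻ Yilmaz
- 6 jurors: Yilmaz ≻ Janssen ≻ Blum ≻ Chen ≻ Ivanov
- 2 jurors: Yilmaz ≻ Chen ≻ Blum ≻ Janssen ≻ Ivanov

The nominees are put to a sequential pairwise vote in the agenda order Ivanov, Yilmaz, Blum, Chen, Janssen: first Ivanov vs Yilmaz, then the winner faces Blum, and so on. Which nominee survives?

Round 1: Ivanov vs Yilmaz — 11–10, Ivanov advances.
Round 2: Ivanov vs Blum — 8–13, Blum advances.
Round 3: Blum vs Chen — 11–10, Blum advances.
Round 4: Blum vs Janssen — 4–17, Janssen advances.
The agenda winner is Janssen.

Janssen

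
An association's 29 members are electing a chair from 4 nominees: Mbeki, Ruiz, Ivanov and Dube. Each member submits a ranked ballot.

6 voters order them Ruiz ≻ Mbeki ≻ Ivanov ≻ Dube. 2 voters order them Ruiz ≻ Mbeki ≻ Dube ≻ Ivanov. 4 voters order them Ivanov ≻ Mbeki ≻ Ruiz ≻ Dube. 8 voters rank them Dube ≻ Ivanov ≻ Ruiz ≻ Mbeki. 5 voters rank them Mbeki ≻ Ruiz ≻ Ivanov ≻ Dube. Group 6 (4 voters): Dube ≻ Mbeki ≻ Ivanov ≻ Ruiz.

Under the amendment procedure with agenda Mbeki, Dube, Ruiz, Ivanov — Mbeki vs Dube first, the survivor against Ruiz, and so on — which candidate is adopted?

Round 1: Mbeki vs Dube — 17–12, Mbeki advances.
Round 2: Mbeki vs Ruiz — 13–16, Ruiz advances.
Round 3: Ruiz vs Ivanov — 13–16, Ivanov advances.
The agenda winner is Ivanov.

Ivanov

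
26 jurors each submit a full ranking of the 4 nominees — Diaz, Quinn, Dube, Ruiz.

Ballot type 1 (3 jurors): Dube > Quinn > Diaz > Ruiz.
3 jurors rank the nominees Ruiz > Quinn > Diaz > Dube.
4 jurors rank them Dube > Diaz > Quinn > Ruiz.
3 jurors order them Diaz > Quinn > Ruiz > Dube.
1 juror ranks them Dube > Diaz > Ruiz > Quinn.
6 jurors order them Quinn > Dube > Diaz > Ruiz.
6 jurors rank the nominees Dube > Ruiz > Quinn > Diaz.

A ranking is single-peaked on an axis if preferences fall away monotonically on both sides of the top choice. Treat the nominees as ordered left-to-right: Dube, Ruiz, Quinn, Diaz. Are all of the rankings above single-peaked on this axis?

no

Axis positions: Dube=1, Ruiz=2, Quinn=3, Diaz=4.
Ballot type 1: ranking walks positions 1-3-4-2; Quinn is ranked above Ruiz even though Ruiz lies between Quinn and the peak Dube on the axis — preferences dip and rise again. Not single-peaked.
Ballot type 2 (peak Ruiz at position 2): ranking walks positions 2-3-4-1, expanding outward from the peak — single-peaked.
Ballot type 3: ranking walks positions 1-4-3-2; Diaz is ranked above Ruiz even though Ruiz lies between Diaz and the peak Dube on the axis — preferences dip and rise again. Not single-peaked.
Ballot type 4 (peak Diaz at position 4): ranking walks positions 4-3-2-1, expanding outward from the peak — single-peaked.
Ballot type 5: ranking walks positions 1-4-2-3; Diaz is ranked above Ruiz even though Ruiz lies between Diaz and the peak Dube on the axis — preferences dip and rise again. Not single-peaked.
Ballot type 6: ranking walks positions 3-1-4-2; Dube is ranked above Ruiz even though Ruiz lies between Dube and the peak Quinn on the axis — preferences dip and rise again. Not single-peaked.
Ballot type 7 (peak Dube at position 1): ranking walks positions 1-2-3-4, expanding outward from the peak — single-peaked.
Ballot type 1 violates single-peakedness, so the profile is not single-peaked on this axis.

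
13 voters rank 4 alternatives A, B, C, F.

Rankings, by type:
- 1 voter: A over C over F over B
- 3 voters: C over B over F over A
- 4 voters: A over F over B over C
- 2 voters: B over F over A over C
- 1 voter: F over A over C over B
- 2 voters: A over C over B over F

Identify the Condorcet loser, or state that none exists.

none

Pairwise majorities:
A vs B: A is ranked higher on 1+4+1+2 = 8 ballots, B on 5. A wins 8–5.
A vs C: A preferred on 1+4+2+1+2 = 10 ballots; A wins 10–3.
A vs F: 1+4+2 = 7 for A, 6 for F — A by 7–6.
B vs C: 6 to 7, C.
B vs F: B, 7–6.
C vs F: F, 7–6.
Every alternative wins at least one matchup (A beats B; B beats F; C beats B; F beats C), so there is no Condorcet loser.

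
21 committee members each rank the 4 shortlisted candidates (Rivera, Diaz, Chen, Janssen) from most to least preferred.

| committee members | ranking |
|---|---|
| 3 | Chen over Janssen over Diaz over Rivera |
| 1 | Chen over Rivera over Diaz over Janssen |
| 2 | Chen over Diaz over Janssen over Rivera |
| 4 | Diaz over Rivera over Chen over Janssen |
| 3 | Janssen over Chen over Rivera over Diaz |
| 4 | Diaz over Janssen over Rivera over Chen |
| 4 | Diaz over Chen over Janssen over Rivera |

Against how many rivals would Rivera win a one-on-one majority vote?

Rivera against each rival (21 committee members):
Rivera vs Diaz: Diaz, 17–4.
Rivera–Chen: Chen 13–8.
Rivera vs Janssen: Janssen, 16–5.
Rivera beats no one; loses to Diaz, Chen, Janssen — 0 pairwise wins.

0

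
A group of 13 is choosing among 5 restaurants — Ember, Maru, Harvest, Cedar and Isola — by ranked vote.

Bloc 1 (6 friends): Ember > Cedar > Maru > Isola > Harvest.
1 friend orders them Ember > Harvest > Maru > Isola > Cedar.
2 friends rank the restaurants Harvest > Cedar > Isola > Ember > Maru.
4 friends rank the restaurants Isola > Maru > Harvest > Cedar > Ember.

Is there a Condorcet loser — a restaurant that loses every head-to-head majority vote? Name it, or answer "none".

Pairwise majorities:
Ember vs Maru: Ember wins 9–4.
Ember vs Harvest: 7 to 6, Ember.
Ember vs Cedar: Ember is ranked higher on 6+1 = 7 ballots, Cedar on 6. Ember wins 7–6.
Ember vs Isola: Ember wins 7–6.
Maru vs Harvest: Maru, 10–3.
Maru vs Cedar: 5 to 8, Cedar.
Maru vs Isola: Maru wins 7–6.
Harvest vs Cedar: Harvest, 7–6.
Harvest vs Isola: Harvest preferred on 1+2 = 3 ballots; Isola wins 10–3.
Cedar vs Isola: Cedar wins 8–5.
Every restaurant wins at least one matchup (Ember beats Maru; Maru beats Harvest; Harvest beats Cedar; Cedar beats Maru; Isola beats Harvest), so there is no Condorcet loser.

none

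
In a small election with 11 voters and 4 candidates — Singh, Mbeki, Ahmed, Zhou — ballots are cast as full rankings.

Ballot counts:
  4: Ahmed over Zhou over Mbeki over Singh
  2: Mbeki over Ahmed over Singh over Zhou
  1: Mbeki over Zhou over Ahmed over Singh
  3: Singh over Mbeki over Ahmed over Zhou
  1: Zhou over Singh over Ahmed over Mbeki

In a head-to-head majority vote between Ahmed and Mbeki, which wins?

Ballots ranking Ahmed above Mbeki: 4 + 1 = 5.
Ballots ranking Mbeki above Ahmed: 11 − 5 = 6.
Mbeki wins the head-to-head 6–5.

Mbeki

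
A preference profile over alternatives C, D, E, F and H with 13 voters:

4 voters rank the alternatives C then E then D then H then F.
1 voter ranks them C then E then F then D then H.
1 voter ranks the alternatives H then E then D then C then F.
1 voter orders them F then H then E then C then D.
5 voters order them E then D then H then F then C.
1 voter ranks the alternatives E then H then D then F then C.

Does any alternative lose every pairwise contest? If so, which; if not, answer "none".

C

Head-to-head results (13 voters):
C–D: D 7–6.
C vs E: 4+1 = 5 for C, 8 for E — E by 8–5.
C vs F: F wins 7–6.
C vs H: 5 to 8, H.
D vs E: 0 to 13, E.
D vs F: D, 11–2.
D–H: D 10–3.
E vs F: E preferred on 4+1+1+5+1 = 12 ballots; E wins 12–1.
E–H: E 11–2.
F vs H: H, 11–2.
C is beaten in every head-to-head and is the Condorcet loser.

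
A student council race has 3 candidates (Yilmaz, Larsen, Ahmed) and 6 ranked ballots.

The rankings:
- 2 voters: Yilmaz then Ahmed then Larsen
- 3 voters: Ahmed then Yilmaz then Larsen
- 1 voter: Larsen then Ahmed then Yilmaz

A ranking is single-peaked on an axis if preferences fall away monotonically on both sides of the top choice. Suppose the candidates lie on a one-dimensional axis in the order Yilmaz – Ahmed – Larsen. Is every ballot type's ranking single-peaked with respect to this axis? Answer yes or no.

Axis positions: Yilmaz=1, Ahmed=2, Larsen=3.
Ballot type 1 (peak Yilmaz at position 1): ranking walks positions 1-2-3, expanding outward from the peak — single-peaked.
Ballot type 2 (peak Ahmed at position 2): ranking walks positions 2-1-3, expanding outward from the peak — single-peaked.
Ballot type 3 (peak Larsen at position 3): ranking walks positions 3-2-1, expanding outward from the peak — single-peaked.
Every ranking is single-peaked on this axis.

yes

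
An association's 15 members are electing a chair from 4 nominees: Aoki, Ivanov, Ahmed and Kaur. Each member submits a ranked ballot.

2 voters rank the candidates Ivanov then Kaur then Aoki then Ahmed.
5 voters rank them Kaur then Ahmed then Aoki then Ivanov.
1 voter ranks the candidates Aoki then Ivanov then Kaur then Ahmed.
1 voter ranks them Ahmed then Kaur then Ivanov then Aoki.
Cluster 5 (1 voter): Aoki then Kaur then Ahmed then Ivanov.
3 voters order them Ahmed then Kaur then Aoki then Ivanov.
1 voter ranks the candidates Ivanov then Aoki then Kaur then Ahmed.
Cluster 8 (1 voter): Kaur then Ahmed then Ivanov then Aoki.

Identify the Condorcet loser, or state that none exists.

Pairwise majorities:
Aoki vs Ivanov: 5+1+1+3 = 10 for Aoki, 5 for Ivanov — Aoki by 10–5.
Aoki vs Ahmed: Ahmed, 10–5.
Aoki–Kaur: Kaur 12–3.
Ivanov vs Ahmed: Ahmed, 11–4.
Ivanov vs Kaur: Kaur wins 11–4.
Ahmed vs Kaur: 1+3 = 4 for Ahmed, 11 for Kaur — Kaur by 11–4.
Ivanov is beaten in every head-to-head and is the Condorcet loser.

Ivanov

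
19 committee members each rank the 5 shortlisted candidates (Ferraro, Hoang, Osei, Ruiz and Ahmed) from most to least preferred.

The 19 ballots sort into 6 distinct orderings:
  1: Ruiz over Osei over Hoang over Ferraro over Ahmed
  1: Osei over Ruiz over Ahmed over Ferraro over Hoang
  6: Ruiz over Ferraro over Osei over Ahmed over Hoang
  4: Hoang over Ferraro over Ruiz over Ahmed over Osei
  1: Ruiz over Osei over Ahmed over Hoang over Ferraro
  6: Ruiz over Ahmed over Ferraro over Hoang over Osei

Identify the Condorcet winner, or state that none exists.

Ruiz

Check each pair by majority over 19 ballots:
Ferraro vs Hoang: 1+6+6 = 13 for Ferraro, 6 for Hoang — Ferraro by 13–6.
Ferraro vs Osei: Ferraro is ranked higher on 6+4+6 = 16 ballots, Osei on 3. Ferraro wins 16–3.
Ferraro vs Ruiz: 4 to 15, Ruiz.
Ferraro vs Ahmed: 1+6+4 = 11 for Ferraro, 8 for Ahmed — Ferraro by 11–8.
Hoang vs Osei: Hoang preferred on 4+6 = 10 ballots; Hoang wins 10–9.
Hoang vs Ruiz: Hoang preferred on 4 ballots; Ruiz wins 15–4.
Hoang vs Ahmed: 1+4 = 5 for Hoang, 14 for Ahmed — Ahmed by 14–5.
Osei vs Ruiz: 1 to 18, Ruiz.
Osei vs Ahmed: Osei is ranked higher on 1+1+6+1 = 9 ballots, Ahmed on 10. Ahmed wins 10–9.
Ruiz vs Ahmed: 1+1+6+4+1+6 = 19 for Ruiz, 0 for Ahmed — Ruiz by 19–0.
Ruiz beats each of Ferraro, Hoang, Osei, Ahmed — Ruiz is the Condorcet winner.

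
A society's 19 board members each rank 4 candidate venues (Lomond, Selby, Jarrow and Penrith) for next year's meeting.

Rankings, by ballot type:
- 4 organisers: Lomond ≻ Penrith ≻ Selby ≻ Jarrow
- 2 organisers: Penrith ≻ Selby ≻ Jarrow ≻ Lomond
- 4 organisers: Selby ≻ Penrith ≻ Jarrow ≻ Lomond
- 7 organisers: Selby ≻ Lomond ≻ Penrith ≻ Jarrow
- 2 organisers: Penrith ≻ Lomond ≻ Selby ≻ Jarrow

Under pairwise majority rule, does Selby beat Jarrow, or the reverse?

Ballots ranking Selby above Jarrow: 4 + 2 + 4 + 7 + 2 = 19.
Ballots ranking Jarrow above Selby: 19 − 19 = 0.
Selby wins the head-to-head 19–0.

Selby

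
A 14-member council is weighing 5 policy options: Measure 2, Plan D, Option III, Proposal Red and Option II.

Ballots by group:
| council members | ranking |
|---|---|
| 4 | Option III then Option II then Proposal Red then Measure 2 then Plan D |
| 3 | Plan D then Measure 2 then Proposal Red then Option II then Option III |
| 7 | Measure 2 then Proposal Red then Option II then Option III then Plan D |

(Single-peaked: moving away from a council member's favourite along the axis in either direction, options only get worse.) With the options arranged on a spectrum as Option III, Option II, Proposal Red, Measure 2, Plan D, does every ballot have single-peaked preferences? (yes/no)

yes

Axis positions: Option III=1, Option II=2, Proposal Red=3, Measure 2=4, Plan D=5.
Group 1 (peak Option III at position 1): ranking walks positions 1-2-3-4-5, expanding outward from the peak — single-peaked.
Group 2 (peak Plan D at position 5): ranking walks positions 5-4-3-2-1, expanding outward from the peak — single-peaked.
Group 3 (peak Measure 2 at position 4): ranking walks positions 4-3-2-1-5, expanding outward from the peak — single-peaked.
Every ranking is single-peaked on this axis.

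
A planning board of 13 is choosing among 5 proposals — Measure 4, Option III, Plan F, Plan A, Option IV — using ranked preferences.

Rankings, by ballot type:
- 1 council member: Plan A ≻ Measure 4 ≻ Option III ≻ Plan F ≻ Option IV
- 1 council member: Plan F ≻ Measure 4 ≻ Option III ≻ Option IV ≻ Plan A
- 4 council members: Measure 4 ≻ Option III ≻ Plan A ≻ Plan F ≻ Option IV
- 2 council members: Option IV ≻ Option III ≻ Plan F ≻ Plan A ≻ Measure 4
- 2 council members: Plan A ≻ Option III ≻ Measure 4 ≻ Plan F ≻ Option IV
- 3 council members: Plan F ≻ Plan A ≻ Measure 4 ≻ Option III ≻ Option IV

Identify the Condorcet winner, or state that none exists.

none

Pairwise majorities:
Measure 4–Option III: Measure 4 9–4.
Measure 4 vs Plan F: Measure 4, 7–6.
Measure 4 vs Plan A: Plan A, 8–5.
Measure 4 vs Option IV: Measure 4 wins 11–2.
Option III–Plan F: Option III 9–4.
Option III vs Plan A: Option III, 7–6.
Option III–Option IV: Option III 11–2.
Plan F–Plan A: Plan A 7–6.
Plan F vs Option IV: Plan F wins 11–2.
Plan A vs Option IV: Plan A, 10–3.
Each option drops at least one matchup (Measure 4 loses to Plan A; Option III loses to Measure 4; Plan F loses to Measure 4; Plan A loses to Option III; Option IV loses to Measure 4); the cycle Measure 4 beats Option III beats Plan A beats Measure 4 rules out a Condorcet winner.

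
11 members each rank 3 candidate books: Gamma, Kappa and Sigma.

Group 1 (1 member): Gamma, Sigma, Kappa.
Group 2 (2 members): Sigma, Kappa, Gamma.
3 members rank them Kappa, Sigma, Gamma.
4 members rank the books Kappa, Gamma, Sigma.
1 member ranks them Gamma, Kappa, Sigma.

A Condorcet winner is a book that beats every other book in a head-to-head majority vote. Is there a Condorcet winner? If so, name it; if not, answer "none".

Head-to-head results (11 members):
Gamma vs Kappa: Gamma is ranked higher on 1+1 = 2 ballots, Kappa on 9. Kappa wins 9–2.
Gamma vs Sigma: Gamma is ranked higher on 1+4+1 = 6 ballots, Sigma on 5. Gamma wins 6–5.
Kappa vs Sigma: 8 to 3, Kappa.
Only Kappa has no losses; Kappa is the Condorcet winner.

Kappa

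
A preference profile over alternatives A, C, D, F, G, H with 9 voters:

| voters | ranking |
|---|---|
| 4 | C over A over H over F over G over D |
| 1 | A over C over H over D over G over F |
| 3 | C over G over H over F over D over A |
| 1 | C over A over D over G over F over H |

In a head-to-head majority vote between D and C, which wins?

C

No ballot ranks D above C: 0.
Ballots ranking C above D: 9 − 0 = 9.
C wins the head-to-head 9–0.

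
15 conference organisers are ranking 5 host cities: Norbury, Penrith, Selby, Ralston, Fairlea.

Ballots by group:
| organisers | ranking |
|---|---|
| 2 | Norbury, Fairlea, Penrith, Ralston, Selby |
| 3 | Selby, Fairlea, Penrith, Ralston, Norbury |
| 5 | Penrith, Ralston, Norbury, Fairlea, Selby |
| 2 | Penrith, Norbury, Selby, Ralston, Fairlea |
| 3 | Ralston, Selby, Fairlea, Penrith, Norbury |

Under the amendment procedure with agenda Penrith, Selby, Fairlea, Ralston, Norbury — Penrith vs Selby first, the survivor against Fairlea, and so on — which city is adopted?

Round 1: Penrith vs Selby — 9–6, Penrith advances.
Round 2: Penrith vs Fairlea — 7–8, Fairlea advances.
Round 3: Fairlea vs Ralston — 5–10, Ralston advances.
Round 4: Ralston vs Norbury — 11–4, Ralston advances.
Ralston survives the agenda.

Ralston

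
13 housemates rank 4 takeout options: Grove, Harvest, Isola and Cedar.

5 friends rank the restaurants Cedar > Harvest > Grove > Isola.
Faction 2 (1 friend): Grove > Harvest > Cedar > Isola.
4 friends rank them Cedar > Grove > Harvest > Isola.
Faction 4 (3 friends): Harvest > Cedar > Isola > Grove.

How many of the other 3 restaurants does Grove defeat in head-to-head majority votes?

1

Grove against each rival (13 friends):
Grove–Harvest: Harvest 8–5.
Grove vs Isola: Grove is ranked higher on 5+1+4 = 10 ballots, Isola on 3. Grove wins 10–3.
Grove–Cedar: Cedar 12–1.
Grove beats Isola; loses to Harvest, Cedar — 1 pairwise win.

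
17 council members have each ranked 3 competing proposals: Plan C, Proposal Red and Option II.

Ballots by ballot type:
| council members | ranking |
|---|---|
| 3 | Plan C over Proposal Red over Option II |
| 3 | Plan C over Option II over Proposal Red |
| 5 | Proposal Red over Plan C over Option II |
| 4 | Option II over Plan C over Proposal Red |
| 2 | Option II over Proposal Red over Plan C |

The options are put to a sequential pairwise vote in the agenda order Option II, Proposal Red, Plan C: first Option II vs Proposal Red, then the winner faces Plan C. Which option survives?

Plan C

Round 1: Option II vs Proposal Red — 9–8, Option II advances.
Round 2: Option II vs Plan C — 6–11, Plan C advances.
The agenda winner is Plan C.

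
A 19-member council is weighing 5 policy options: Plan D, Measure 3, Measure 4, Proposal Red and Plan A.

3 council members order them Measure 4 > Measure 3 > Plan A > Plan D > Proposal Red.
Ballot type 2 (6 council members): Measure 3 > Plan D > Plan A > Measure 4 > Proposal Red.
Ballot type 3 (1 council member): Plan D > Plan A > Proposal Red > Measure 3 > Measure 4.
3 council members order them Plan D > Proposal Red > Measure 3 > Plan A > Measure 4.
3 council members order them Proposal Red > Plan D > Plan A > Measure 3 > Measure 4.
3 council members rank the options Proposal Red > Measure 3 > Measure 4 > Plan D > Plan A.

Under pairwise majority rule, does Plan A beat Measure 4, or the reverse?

Plan A

Ballots ranking Plan A above Measure 4: 6 + 1 + 3 + 3 = 13.
Ballots ranking Measure 4 above Plan A: 19 − 13 = 6.
Plan A wins the head-to-head 13–6.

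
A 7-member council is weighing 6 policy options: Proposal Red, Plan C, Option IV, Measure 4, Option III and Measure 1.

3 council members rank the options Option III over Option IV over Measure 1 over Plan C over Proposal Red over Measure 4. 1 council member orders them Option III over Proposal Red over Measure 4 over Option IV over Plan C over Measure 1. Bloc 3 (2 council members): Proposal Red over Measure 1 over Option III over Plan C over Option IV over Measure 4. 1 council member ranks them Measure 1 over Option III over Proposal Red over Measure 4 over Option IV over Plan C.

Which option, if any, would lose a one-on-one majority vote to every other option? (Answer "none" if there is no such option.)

Head-to-head results (7 council members):
Proposal Red vs Plan C: Proposal Red wins 4–3.
Proposal Red vs Option IV: Proposal Red preferred on 1+2+1 = 4 ballots; Proposal Red wins 4–3.
Proposal Red vs Measure 4: 7 to 0, Proposal Red.
Proposal Red vs Option III: Option III, 5–2.
Proposal Red vs Measure 1: Measure 1 wins 4–3.
Plan C–Option IV: Option IV 5–2.
Plan C–Measure 4: Plan C 5–2.
Plan C vs Option III: Option III, 7–0.
Plan C vs Measure 1: Measure 1, 6–1.
Option IV vs Measure 4: 5 to 2, Option IV.
Option IV vs Option III: 0 to 7, Option III.
Option IV–Measure 1: Option IV 4–3.
Measure 4 vs Option III: Option III wins 7–0.
Measure 4 vs Measure 1: Measure 4 preferred on 1 ballot; Measure 1 wins 6–1.
Option III vs Measure 1: Option III preferred on 3+1 = 4 ballots; Option III wins 4–3.
Only Measure 4 has no wins; Measure 4 is the Condorcet loser.

Measure 4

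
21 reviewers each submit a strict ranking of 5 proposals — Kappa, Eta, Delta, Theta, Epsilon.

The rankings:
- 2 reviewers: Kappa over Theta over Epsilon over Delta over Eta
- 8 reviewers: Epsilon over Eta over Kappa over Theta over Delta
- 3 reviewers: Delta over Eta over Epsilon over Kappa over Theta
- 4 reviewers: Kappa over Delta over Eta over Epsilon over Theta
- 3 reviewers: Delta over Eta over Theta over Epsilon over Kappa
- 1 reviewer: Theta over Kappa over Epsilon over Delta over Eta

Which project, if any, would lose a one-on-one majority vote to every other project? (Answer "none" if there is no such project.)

none

Head-to-head results (21 reviewers):
Kappa vs Eta: 7 to 14, Eta.
Kappa vs Delta: Kappa preferred on 2+8+4+1 = 15 ballots; Kappa wins 15–6.
Kappa vs Theta: Kappa wins 17–4.
Kappa vs Epsilon: Epsilon, 14–7.
Eta vs Delta: Delta wins 13–8.
Eta vs Theta: 8+3+4+3 = 18 for Eta, 3 for Theta — Eta by 18–3.
Eta vs Epsilon: Epsilon wins 11–10.
Delta vs Theta: Delta preferred on 3+4+3 = 10 ballots; Theta wins 11–10.
Delta vs Epsilon: 10 to 11, Epsilon.
Theta vs Epsilon: Theta is ranked higher on 2+3+1 = 6 ballots, Epsilon on 15. Epsilon wins 15–6.
No project is winless: Kappa beats Delta; Eta beats Kappa; Delta beats Eta; Theta beats Delta; Epsilon beats Kappa. There is no Condorcet loser.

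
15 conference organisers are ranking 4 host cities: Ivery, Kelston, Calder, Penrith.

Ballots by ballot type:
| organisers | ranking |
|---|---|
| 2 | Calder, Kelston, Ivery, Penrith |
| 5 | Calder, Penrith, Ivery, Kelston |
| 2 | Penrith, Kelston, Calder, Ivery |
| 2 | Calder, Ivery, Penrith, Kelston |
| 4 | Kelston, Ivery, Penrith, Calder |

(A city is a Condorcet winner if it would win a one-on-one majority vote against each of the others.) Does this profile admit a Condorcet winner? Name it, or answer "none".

Pairwise majorities:
Ivery vs Kelston: Kelston, 8–7.
Ivery vs Calder: 4 for Ivery, 11 for Calder — Calder by 11–4.
Ivery vs Penrith: Ivery wins 8–7.
Kelston vs Calder: Calder, 9–6.
Kelston–Penrith: Penrith 9–6.
Calder vs Penrith: Calder wins 9–6.
Calder defeats every rival head-to-head and is the Condorcet winner.

Calder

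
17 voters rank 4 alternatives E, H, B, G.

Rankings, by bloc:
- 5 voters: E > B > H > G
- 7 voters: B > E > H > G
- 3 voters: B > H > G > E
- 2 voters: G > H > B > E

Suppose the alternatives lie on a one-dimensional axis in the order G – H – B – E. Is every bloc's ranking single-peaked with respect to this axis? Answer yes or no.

Axis positions: G=1, H=2, B=3, E=4.
Bloc 1 (peak E at position 4): ranking walks positions 4-3-2-1, expanding outward from the peak — single-peaked.
Bloc 2 (peak B at position 3): ranking walks positions 3-4-2-1, expanding outward from the peak — single-peaked.
Bloc 3 (peak B at position 3): ranking walks positions 3-2-1-4, expanding outward from the peak — single-peaked.
Bloc 4 (peak G at position 1): ranking walks positions 1-2-3-4, expanding outward from the peak — single-peaked.
Every ranking is single-peaked on this axis.

yes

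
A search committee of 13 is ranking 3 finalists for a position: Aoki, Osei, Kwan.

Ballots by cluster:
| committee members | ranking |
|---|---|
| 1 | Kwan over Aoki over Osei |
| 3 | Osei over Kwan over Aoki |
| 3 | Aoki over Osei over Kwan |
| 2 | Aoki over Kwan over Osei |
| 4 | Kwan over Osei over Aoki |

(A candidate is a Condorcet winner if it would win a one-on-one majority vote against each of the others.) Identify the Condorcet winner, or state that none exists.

Check each pair by majority over 13 ballots:
Aoki vs Osei: Osei, 7–6.
Aoki–Kwan: Kwan 8–5.
Osei vs Kwan: Kwan, 7–6.
Only Kwan has no losses; Kwan is the Condorcet winner.

Kwan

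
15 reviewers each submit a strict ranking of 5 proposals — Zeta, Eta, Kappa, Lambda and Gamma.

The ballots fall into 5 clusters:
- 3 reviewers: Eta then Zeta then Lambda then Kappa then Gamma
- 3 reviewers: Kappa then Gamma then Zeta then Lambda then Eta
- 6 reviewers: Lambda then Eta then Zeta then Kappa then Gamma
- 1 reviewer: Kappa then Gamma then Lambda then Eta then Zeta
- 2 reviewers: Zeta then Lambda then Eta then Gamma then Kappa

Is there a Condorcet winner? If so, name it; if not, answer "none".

Pairwise majorities:
Zeta vs Eta: Eta, 10–5.
Zeta vs Kappa: Zeta, 11–4.
Zeta–Lambda: Zeta 8–7.
Zeta vs Gamma: Zeta wins 11–4.
Eta–Kappa: Eta 11–4.
Eta vs Lambda: Lambda, 12–3.
Eta–Gamma: Eta 11–4.
Kappa vs Lambda: Lambda, 11–4.
Kappa–Gamma: Kappa 13–2.
Lambda vs Gamma: Lambda, 11–4.
Every project loses at least once (Zeta loses to Eta; Eta loses to Lambda; Kappa loses to Zeta; Lambda loses to Zeta; Gamma loses to Zeta). The majority relation contains the cycle Zeta > Lambda > Eta > Zeta, so there is no Condorcet winner.

none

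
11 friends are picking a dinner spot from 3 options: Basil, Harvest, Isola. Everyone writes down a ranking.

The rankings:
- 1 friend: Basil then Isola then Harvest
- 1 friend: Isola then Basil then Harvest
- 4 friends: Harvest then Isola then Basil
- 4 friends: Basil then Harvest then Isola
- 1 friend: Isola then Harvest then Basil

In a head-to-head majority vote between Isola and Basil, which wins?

Ballots ranking Isola above Basil: 1 + 4 + 1 = 6.
Ballots ranking Basil above Isola: 11 − 6 = 5.
Isola wins the head-to-head 6–5.

Isola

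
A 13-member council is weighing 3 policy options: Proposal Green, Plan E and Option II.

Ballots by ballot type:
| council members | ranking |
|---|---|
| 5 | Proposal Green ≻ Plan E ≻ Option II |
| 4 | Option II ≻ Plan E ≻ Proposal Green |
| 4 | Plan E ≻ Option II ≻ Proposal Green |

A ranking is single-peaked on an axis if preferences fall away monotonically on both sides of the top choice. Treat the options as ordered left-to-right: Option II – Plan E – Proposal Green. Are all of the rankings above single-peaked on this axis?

Axis positions: Option II=1, Plan E=2, Proposal Green=3.
Ballot type 1 (peak Proposal Green at position 3): ranking walks positions 3-2-1, expanding outward from the peak — single-peaked.
Ballot type 2 (peak Option II at position 1): ranking walks positions 1-2-3, expanding outward from the peak — single-peaked.
Ballot type 3 (peak Plan E at position 2): ranking walks positions 2-1-3, expanding outward from the peak — single-peaked.
Every ranking is single-peaked on this axis.

yes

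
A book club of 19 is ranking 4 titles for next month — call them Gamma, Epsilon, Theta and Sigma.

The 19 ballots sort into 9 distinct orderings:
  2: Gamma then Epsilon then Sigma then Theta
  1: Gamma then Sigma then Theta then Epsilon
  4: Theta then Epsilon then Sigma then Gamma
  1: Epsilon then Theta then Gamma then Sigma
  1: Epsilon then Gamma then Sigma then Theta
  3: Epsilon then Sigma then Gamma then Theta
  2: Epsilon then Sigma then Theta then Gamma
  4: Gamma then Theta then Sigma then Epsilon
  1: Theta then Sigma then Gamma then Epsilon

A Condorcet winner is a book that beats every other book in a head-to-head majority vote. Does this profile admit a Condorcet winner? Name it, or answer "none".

Head-to-head results (19 members):
Gamma vs Epsilon: Gamma is ranked higher on 2+1+4+1 = 8 ballots, Epsilon on 11. Epsilon wins 11–8.
Gamma vs Theta: Gamma preferred on 2+1+1+3+4 = 11 ballots; Gamma wins 11–8.
Gamma vs Sigma: Gamma is ranked higher on 2+1+1+1+4 = 9 ballots, Sigma on 10. Sigma wins 10–9.
Epsilon vs Theta: Epsilon preferred on 2+1+1+3+2 = 9 ballots; Theta wins 10–9.
Epsilon vs Sigma: Epsilon is ranked higher on 2+4+1+1+3+2 = 13 ballots, Sigma on 6. Epsilon wins 13–6.
Theta vs Sigma: Theta is ranked higher on 4+1+4+1 = 10 ballots, Sigma on 9. Theta wins 10–9.
Each book drops at least one matchup (Gamma loses to Epsilon; Epsilon loses to Theta; Theta loses to Gamma; Sigma loses to Epsilon); the cycle Gamma > Theta > Epsilon > Gamma rules out a Condorcet winner.

none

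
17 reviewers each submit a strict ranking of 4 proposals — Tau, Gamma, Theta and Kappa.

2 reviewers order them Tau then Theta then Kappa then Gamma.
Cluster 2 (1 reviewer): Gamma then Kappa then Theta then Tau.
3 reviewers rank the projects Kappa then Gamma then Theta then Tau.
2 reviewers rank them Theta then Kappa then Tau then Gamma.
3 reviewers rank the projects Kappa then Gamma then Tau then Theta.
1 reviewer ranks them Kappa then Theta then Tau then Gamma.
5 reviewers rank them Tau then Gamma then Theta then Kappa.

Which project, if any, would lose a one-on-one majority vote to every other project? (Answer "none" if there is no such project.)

none

Pairwise majorities:
Tau vs Gamma: Tau wins 10–7.
Tau vs Theta: Tau preferred on 2+3+5 = 10 ballots; Tau wins 10–7.
Tau vs Kappa: 7 to 10, Kappa.
Gamma vs Theta: Gamma wins 12–5.
Gamma vs Kappa: Kappa, 11–6.
Theta vs Kappa: Theta is ranked higher on 2+2+5 = 9 ballots, Kappa on 8. Theta wins 9–8.
Every project wins at least one matchup (Tau beats Gamma; Gamma beats Theta; Theta beats Kappa; Kappa beats Tau), so there is no Condorcet loser.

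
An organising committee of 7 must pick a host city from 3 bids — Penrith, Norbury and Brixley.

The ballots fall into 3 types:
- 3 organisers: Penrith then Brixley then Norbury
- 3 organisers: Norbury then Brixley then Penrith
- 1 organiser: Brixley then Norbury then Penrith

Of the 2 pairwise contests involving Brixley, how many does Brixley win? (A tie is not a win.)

Brixley against each rival (7 organisers):
Brixley–Penrith: Brixley 4–3.
Brixley vs Norbury: Brixley wins 4–3.
Brixley beats Penrith, Norbury — 2 pairwise wins.

2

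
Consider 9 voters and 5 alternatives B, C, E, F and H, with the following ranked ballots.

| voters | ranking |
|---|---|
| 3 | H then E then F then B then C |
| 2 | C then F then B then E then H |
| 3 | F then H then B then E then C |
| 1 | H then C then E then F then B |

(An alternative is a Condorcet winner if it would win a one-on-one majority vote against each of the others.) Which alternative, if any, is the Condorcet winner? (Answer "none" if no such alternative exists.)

Check each pair by majority over 9 ballots:
B vs C: B, 6–3.
B vs E: B wins 5–4.
B vs F: F wins 9–0.
B vs H: H wins 7–2.
C vs E: C is ranked higher on 2+1 = 3 ballots, E on 6. E wins 6–3.
C vs F: F, 6–3.
C vs H: 2 to 7, H.
E vs F: E is ranked higher on 3+1 = 4 ballots, F on 5. F wins 5–4.
E vs H: E preferred on 2 ballots; H wins 7–2.
F–H: F 5–4.
F beats each of B, C, E, H — F is the Condorcet winner.

F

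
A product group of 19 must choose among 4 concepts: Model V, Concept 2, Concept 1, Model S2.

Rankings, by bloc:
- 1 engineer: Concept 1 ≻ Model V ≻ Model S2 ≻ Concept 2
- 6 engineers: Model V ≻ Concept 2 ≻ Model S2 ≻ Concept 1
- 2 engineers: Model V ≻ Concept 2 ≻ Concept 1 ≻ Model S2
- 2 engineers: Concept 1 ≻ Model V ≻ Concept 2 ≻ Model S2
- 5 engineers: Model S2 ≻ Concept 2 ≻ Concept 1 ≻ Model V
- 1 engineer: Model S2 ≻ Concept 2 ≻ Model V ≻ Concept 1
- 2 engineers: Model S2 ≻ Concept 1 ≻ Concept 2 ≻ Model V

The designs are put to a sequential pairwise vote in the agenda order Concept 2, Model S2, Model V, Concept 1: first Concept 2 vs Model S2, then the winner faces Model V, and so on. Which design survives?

Round 1: Concept 2 vs Model S2 — 10–9, Concept 2 advances.
Round 2: Concept 2 vs Model V — 8–11, Model V advances.
Round 3: Model V vs Concept 1 — 9–10, Concept 1 advances.
The agenda winner is Concept 1.

Concept 1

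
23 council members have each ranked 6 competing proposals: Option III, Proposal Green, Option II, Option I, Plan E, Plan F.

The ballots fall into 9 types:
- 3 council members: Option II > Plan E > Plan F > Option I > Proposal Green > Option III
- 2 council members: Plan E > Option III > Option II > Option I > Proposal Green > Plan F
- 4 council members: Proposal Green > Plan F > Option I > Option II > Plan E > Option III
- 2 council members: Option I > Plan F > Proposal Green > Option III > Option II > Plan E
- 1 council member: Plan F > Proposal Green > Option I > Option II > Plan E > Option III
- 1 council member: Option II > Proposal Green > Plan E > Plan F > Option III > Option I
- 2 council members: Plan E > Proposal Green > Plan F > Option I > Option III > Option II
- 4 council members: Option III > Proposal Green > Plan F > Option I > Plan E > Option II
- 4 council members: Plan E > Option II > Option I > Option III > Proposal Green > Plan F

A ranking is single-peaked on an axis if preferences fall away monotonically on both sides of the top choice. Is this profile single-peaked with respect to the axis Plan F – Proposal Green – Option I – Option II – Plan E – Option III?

Axis positions: Plan F=1, Proposal Green=2, Option I=3, Option II=4, Plan E=5, Option III=6.
Type 1: ranking walks positions 4-5-1-3-2-6; Plan F is ranked above Option I even though Option I lies between Plan F and the peak Option II on the axis — preferences dip and rise again. Not single-peaked.
Type 2 (peak Plan E at position 5): ranking walks positions 5-6-4-3-2-1, expanding outward from the peak — single-peaked.
Type 3 (peak Proposal Green at position 2): ranking walks positions 2-1-3-4-5-6, expanding outward from the peak — single-peaked.
Type 4: ranking walks positions 3-1-2-6-4-5; Plan F is ranked above Proposal Green even though Proposal Green lies between Plan F and the peak Option I on the axis — preferences dip and rise again. Not single-peaked.
Type 5 (peak Plan F at position 1): ranking walks positions 1-2-3-4-5-6, expanding outward from the peak — single-peaked.
Type 6: ranking walks positions 4-2-5-1-6-3; Proposal Green is ranked above Option I even though Option I lies between Proposal Green and the peak Option II on the axis — preferences dip and rise again. Not single-peaked.
Type 7: ranking walks positions 5-2-1-3-6-4; Proposal Green is ranked above Option II even though Option II lies between Proposal Green and the peak Plan E on the axis — preferences dip and rise again. Not single-peaked.
Type 8: ranking walks positions 6-2-1-3-5-4; Proposal Green is ranked above Plan E even though Plan E lies between Proposal Green and the peak Option III on the axis — preferences dip and rise again. Not single-peaked.
Type 9 (peak Plan E at position 5): ranking walks positions 5-4-3-6-2-1, expanding outward from the peak — single-peaked.
Type 1 violates single-peakedness, so the profile is not single-peaked on this axis.

no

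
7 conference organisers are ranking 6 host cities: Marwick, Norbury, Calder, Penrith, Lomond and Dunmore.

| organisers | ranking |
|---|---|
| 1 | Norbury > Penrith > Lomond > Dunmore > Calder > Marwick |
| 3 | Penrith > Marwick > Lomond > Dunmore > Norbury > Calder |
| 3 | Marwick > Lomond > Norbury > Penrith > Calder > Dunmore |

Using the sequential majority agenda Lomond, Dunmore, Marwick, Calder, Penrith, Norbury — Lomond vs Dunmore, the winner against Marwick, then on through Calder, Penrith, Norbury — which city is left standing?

Round 1: Lomond vs Dunmore — 7–0, Lomond advances.
Round 2: Lomond vs Marwick — 1–6, Marwick advances.
Round 3: Marwick vs Calder — 6–1, Marwick advances.
Round 4: Marwick vs Penrith — 3–4, Penrith advances.
Round 5: Penrith vs Norbury — 3–4, Norbury advances.
The agenda winner is Norbury.

Norbury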